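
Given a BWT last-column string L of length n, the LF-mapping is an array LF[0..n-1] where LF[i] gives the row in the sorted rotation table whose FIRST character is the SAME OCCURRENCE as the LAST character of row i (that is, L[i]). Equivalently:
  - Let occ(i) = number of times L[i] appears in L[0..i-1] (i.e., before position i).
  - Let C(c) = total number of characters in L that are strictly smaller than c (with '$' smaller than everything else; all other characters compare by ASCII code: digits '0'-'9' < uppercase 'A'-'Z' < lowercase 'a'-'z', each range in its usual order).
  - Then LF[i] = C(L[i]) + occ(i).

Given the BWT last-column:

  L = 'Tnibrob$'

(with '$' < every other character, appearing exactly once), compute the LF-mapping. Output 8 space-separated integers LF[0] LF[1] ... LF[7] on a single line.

Answer: 1 5 4 2 7 6 3 0

Derivation:
Char counts: '$':1, 'T':1, 'b':2, 'i':1, 'n':1, 'o':1, 'r':1
C (first-col start): C('$')=0, C('T')=1, C('b')=2, C('i')=4, C('n')=5, C('o')=6, C('r')=7
L[0]='T': occ=0, LF[0]=C('T')+0=1+0=1
L[1]='n': occ=0, LF[1]=C('n')+0=5+0=5
L[2]='i': occ=0, LF[2]=C('i')+0=4+0=4
L[3]='b': occ=0, LF[3]=C('b')+0=2+0=2
L[4]='r': occ=0, LF[4]=C('r')+0=7+0=7
L[5]='o': occ=0, LF[5]=C('o')+0=6+0=6
L[6]='b': occ=1, LF[6]=C('b')+1=2+1=3
L[7]='$': occ=0, LF[7]=C('$')+0=0+0=0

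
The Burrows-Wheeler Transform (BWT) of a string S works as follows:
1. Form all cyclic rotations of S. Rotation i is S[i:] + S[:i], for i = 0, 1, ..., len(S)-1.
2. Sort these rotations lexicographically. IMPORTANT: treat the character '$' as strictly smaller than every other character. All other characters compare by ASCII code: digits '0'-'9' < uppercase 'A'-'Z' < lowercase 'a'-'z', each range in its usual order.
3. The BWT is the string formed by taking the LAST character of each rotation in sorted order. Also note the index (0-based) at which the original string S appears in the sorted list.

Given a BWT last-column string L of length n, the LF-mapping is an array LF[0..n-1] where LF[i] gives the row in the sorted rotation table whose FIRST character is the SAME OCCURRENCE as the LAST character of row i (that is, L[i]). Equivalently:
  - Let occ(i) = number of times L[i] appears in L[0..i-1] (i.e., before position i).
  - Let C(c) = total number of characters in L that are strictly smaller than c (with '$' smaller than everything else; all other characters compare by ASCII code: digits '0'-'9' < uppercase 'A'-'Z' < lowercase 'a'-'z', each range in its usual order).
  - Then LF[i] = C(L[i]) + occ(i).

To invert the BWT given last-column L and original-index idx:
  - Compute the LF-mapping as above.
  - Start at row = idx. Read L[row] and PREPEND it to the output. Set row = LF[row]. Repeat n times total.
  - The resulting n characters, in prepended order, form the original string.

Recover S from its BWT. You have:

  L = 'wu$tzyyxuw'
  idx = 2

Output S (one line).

LF mapping: 4 2 0 1 9 7 8 6 3 5
Walk LF starting at row 2, prepending L[row]:
  step 1: row=2, L[2]='$', prepend. Next row=LF[2]=0
  step 2: row=0, L[0]='w', prepend. Next row=LF[0]=4
  step 3: row=4, L[4]='z', prepend. Next row=LF[4]=9
  step 4: row=9, L[9]='w', prepend. Next row=LF[9]=5
  step 5: row=5, L[5]='y', prepend. Next row=LF[5]=7
  step 6: row=7, L[7]='x', prepend. Next row=LF[7]=6
  step 7: row=6, L[6]='y', prepend. Next row=LF[6]=8
  step 8: row=8, L[8]='u', prepend. Next row=LF[8]=3
  step 9: row=3, L[3]='t', prepend. Next row=LF[3]=1
  step 10: row=1, L[1]='u', prepend. Next row=LF[1]=2
Reversed output: utuyxywzw$

Answer: utuyxywzw$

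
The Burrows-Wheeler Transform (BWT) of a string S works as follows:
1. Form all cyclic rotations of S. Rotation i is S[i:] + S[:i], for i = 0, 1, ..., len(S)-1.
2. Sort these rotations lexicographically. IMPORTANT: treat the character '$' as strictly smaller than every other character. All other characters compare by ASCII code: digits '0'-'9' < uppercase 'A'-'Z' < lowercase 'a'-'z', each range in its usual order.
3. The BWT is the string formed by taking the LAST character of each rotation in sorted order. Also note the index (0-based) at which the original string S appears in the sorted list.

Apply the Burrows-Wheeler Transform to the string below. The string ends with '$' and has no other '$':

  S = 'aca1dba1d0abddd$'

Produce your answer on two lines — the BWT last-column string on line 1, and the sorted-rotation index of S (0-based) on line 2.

Answer: ddaabc0$daad11db
7

Derivation:
All 16 rotations (rotation i = S[i:]+S[:i]):
  rot[0] = aca1dba1d0abddd$
  rot[1] = ca1dba1d0abddd$a
  rot[2] = a1dba1d0abddd$ac
  rot[3] = 1dba1d0abddd$aca
  rot[4] = dba1d0abddd$aca1
  rot[5] = ba1d0abddd$aca1d
  rot[6] = a1d0abddd$aca1db
  rot[7] = 1d0abddd$aca1dba
  rot[8] = d0abddd$aca1dba1
  rot[9] = 0abddd$aca1dba1d
  rot[10] = abddd$aca1dba1d0
  rot[11] = bddd$aca1dba1d0a
  rot[12] = ddd$aca1dba1d0ab
  rot[13] = dd$aca1dba1d0abd
  rot[14] = d$aca1dba1d0abdd
  rot[15] = $aca1dba1d0abddd
Sorted (with $ < everything):
  sorted[0] = $aca1dba1d0abddd  (last char: 'd')
  sorted[1] = 0abddd$aca1dba1d  (last char: 'd')
  sorted[2] = 1d0abddd$aca1dba  (last char: 'a')
  sorted[3] = 1dba1d0abddd$aca  (last char: 'a')
  sorted[4] = a1d0abddd$aca1db  (last char: 'b')
  sorted[5] = a1dba1d0abddd$ac  (last char: 'c')
  sorted[6] = abddd$aca1dba1d0  (last char: '0')
  sorted[7] = aca1dba1d0abddd$  (last char: '$')
  sorted[8] = ba1d0abddd$aca1d  (last char: 'd')
  sorted[9] = bddd$aca1dba1d0a  (last char: 'a')
  sorted[10] = ca1dba1d0abddd$a  (last char: 'a')
  sorted[11] = d$aca1dba1d0abdd  (last char: 'd')
  sorted[12] = d0abddd$aca1dba1  (last char: '1')
  sorted[13] = dba1d0abddd$aca1  (last char: '1')
  sorted[14] = dd$aca1dba1d0abd  (last char: 'd')
  sorted[15] = ddd$aca1dba1d0ab  (last char: 'b')
Last column: ddaabc0$daad11db
Original string S is at sorted index 7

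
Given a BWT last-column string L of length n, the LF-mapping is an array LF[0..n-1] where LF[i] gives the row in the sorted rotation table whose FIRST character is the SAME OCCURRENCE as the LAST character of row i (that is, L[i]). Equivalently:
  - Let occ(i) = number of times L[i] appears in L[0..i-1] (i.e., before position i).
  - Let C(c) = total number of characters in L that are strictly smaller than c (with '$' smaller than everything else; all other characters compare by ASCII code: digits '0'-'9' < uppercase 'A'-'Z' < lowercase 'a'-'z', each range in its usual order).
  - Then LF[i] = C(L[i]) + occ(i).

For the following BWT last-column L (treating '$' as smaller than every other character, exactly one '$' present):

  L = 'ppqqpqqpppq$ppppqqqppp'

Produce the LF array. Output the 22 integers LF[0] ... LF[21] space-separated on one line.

Answer: 1 2 14 15 3 16 17 4 5 6 18 0 7 8 9 10 19 20 21 11 12 13

Derivation:
Char counts: '$':1, 'p':13, 'q':8
C (first-col start): C('$')=0, C('p')=1, C('q')=14
L[0]='p': occ=0, LF[0]=C('p')+0=1+0=1
L[1]='p': occ=1, LF[1]=C('p')+1=1+1=2
L[2]='q': occ=0, LF[2]=C('q')+0=14+0=14
L[3]='q': occ=1, LF[3]=C('q')+1=14+1=15
L[4]='p': occ=2, LF[4]=C('p')+2=1+2=3
L[5]='q': occ=2, LF[5]=C('q')+2=14+2=16
L[6]='q': occ=3, LF[6]=C('q')+3=14+3=17
L[7]='p': occ=3, LF[7]=C('p')+3=1+3=4
L[8]='p': occ=4, LF[8]=C('p')+4=1+4=5
L[9]='p': occ=5, LF[9]=C('p')+5=1+5=6
L[10]='q': occ=4, LF[10]=C('q')+4=14+4=18
L[11]='$': occ=0, LF[11]=C('$')+0=0+0=0
L[12]='p': occ=6, LF[12]=C('p')+6=1+6=7
L[13]='p': occ=7, LF[13]=C('p')+7=1+7=8
L[14]='p': occ=8, LF[14]=C('p')+8=1+8=9
L[15]='p': occ=9, LF[15]=C('p')+9=1+9=10
L[16]='q': occ=5, LF[16]=C('q')+5=14+5=19
L[17]='q': occ=6, LF[17]=C('q')+6=14+6=20
L[18]='q': occ=7, LF[18]=C('q')+7=14+7=21
L[19]='p': occ=10, LF[19]=C('p')+10=1+10=11
L[20]='p': occ=11, LF[20]=C('p')+11=1+11=12
L[21]='p': occ=12, LF[21]=C('p')+12=1+12=13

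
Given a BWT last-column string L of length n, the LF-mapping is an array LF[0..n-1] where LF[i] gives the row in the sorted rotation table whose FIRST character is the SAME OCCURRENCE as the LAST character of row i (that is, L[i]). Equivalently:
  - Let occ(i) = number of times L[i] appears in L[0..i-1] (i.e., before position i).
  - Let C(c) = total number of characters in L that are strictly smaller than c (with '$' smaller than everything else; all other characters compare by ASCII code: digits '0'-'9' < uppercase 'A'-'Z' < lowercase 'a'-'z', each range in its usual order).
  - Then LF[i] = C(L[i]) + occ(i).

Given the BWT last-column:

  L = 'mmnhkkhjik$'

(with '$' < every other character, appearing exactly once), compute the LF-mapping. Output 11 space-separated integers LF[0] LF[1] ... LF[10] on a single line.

Answer: 8 9 10 1 5 6 2 4 3 7 0

Derivation:
Char counts: '$':1, 'h':2, 'i':1, 'j':1, 'k':3, 'm':2, 'n':1
C (first-col start): C('$')=0, C('h')=1, C('i')=3, C('j')=4, C('k')=5, C('m')=8, C('n')=10
L[0]='m': occ=0, LF[0]=C('m')+0=8+0=8
L[1]='m': occ=1, LF[1]=C('m')+1=8+1=9
L[2]='n': occ=0, LF[2]=C('n')+0=10+0=10
L[3]='h': occ=0, LF[3]=C('h')+0=1+0=1
L[4]='k': occ=0, LF[4]=C('k')+0=5+0=5
L[5]='k': occ=1, LF[5]=C('k')+1=5+1=6
L[6]='h': occ=1, LF[6]=C('h')+1=1+1=2
L[7]='j': occ=0, LF[7]=C('j')+0=4+0=4
L[8]='i': occ=0, LF[8]=C('i')+0=3+0=3
L[9]='k': occ=2, LF[9]=C('k')+2=5+2=7
L[10]='$': occ=0, LF[10]=C('$')+0=0+0=0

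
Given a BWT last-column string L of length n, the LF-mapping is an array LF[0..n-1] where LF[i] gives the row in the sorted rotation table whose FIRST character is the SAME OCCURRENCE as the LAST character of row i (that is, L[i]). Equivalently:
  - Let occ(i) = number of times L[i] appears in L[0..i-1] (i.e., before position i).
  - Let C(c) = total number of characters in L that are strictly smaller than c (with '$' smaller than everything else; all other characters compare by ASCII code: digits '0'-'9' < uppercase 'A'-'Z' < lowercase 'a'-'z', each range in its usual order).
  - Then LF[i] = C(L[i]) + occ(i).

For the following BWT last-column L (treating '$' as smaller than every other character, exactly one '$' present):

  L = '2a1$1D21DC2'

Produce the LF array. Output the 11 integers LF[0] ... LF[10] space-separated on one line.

Char counts: '$':1, '1':3, '2':3, 'C':1, 'D':2, 'a':1
C (first-col start): C('$')=0, C('1')=1, C('2')=4, C('C')=7, C('D')=8, C('a')=10
L[0]='2': occ=0, LF[0]=C('2')+0=4+0=4
L[1]='a': occ=0, LF[1]=C('a')+0=10+0=10
L[2]='1': occ=0, LF[2]=C('1')+0=1+0=1
L[3]='$': occ=0, LF[3]=C('$')+0=0+0=0
L[4]='1': occ=1, LF[4]=C('1')+1=1+1=2
L[5]='D': occ=0, LF[5]=C('D')+0=8+0=8
L[6]='2': occ=1, LF[6]=C('2')+1=4+1=5
L[7]='1': occ=2, LF[7]=C('1')+2=1+2=3
L[8]='D': occ=1, LF[8]=C('D')+1=8+1=9
L[9]='C': occ=0, LF[9]=C('C')+0=7+0=7
L[10]='2': occ=2, LF[10]=C('2')+2=4+2=6

Answer: 4 10 1 0 2 8 5 3 9 7 6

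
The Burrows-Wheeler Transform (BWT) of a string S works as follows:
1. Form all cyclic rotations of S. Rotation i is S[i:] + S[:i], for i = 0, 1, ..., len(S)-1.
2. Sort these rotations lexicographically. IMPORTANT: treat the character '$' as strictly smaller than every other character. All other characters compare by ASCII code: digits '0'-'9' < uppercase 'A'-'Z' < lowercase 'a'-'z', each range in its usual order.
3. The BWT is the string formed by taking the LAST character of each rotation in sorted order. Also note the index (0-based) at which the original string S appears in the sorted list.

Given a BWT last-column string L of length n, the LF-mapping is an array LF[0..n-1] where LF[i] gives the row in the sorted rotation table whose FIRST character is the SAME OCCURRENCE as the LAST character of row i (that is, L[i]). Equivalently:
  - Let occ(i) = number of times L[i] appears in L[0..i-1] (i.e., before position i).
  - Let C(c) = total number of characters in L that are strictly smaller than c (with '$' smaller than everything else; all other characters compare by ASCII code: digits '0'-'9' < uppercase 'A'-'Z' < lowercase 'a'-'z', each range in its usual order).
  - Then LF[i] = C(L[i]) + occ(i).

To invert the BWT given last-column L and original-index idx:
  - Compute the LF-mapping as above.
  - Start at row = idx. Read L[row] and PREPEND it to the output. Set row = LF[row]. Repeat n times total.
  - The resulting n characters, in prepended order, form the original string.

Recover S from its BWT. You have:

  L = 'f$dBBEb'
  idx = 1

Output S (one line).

LF mapping: 6 0 5 1 2 3 4
Walk LF starting at row 1, prepending L[row]:
  step 1: row=1, L[1]='$', prepend. Next row=LF[1]=0
  step 2: row=0, L[0]='f', prepend. Next row=LF[0]=6
  step 3: row=6, L[6]='b', prepend. Next row=LF[6]=4
  step 4: row=4, L[4]='B', prepend. Next row=LF[4]=2
  step 5: row=2, L[2]='d', prepend. Next row=LF[2]=5
  step 6: row=5, L[5]='E', prepend. Next row=LF[5]=3
  step 7: row=3, L[3]='B', prepend. Next row=LF[3]=1
Reversed output: BEdBbf$

Answer: BEdBbf$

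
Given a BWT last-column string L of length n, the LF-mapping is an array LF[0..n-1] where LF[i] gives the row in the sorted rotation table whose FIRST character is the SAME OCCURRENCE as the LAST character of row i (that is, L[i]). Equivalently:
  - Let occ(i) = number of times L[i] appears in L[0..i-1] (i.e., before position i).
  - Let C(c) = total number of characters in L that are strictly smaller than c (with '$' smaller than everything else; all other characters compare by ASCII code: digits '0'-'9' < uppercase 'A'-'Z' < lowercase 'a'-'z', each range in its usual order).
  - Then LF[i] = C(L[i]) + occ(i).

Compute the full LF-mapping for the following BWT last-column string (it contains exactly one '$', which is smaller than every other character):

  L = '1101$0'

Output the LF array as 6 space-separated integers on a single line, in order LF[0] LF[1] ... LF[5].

Answer: 3 4 1 5 0 2

Derivation:
Char counts: '$':1, '0':2, '1':3
C (first-col start): C('$')=0, C('0')=1, C('1')=3
L[0]='1': occ=0, LF[0]=C('1')+0=3+0=3
L[1]='1': occ=1, LF[1]=C('1')+1=3+1=4
L[2]='0': occ=0, LF[2]=C('0')+0=1+0=1
L[3]='1': occ=2, LF[3]=C('1')+2=3+2=5
L[4]='$': occ=0, LF[4]=C('$')+0=0+0=0
L[5]='0': occ=1, LF[5]=C('0')+1=1+1=2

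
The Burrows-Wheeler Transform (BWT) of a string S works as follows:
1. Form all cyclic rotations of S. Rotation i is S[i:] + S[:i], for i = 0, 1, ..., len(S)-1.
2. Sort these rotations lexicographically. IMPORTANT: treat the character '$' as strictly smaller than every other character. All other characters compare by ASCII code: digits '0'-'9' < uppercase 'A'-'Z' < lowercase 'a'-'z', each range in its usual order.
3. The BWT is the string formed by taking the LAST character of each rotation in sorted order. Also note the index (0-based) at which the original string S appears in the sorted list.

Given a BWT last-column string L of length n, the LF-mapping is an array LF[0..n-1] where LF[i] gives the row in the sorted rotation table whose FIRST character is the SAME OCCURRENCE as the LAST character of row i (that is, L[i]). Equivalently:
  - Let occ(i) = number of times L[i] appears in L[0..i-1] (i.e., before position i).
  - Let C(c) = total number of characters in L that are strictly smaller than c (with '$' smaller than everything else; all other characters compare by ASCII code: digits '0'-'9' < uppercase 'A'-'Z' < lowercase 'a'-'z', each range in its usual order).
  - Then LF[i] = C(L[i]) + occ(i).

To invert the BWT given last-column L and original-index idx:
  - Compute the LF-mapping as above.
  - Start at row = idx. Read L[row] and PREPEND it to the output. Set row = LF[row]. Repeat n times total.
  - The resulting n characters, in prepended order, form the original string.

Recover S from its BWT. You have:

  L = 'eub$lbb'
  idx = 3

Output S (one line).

LF mapping: 4 6 1 0 5 2 3
Walk LF starting at row 3, prepending L[row]:
  step 1: row=3, L[3]='$', prepend. Next row=LF[3]=0
  step 2: row=0, L[0]='e', prepend. Next row=LF[0]=4
  step 3: row=4, L[4]='l', prepend. Next row=LF[4]=5
  step 4: row=5, L[5]='b', prepend. Next row=LF[5]=2
  step 5: row=2, L[2]='b', prepend. Next row=LF[2]=1
  step 6: row=1, L[1]='u', prepend. Next row=LF[1]=6
  step 7: row=6, L[6]='b', prepend. Next row=LF[6]=3
Reversed output: bubble$

Answer: bubble$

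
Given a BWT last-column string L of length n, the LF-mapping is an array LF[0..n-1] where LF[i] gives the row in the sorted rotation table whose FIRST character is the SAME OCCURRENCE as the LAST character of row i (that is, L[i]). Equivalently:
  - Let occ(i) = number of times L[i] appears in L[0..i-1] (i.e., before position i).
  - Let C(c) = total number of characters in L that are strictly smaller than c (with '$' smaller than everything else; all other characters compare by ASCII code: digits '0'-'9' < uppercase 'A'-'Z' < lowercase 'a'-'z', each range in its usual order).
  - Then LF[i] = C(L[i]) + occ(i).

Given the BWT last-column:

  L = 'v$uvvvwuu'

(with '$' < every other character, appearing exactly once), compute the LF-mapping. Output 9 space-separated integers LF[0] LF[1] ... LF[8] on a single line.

Char counts: '$':1, 'u':3, 'v':4, 'w':1
C (first-col start): C('$')=0, C('u')=1, C('v')=4, C('w')=8
L[0]='v': occ=0, LF[0]=C('v')+0=4+0=4
L[1]='$': occ=0, LF[1]=C('$')+0=0+0=0
L[2]='u': occ=0, LF[2]=C('u')+0=1+0=1
L[3]='v': occ=1, LF[3]=C('v')+1=4+1=5
L[4]='v': occ=2, LF[4]=C('v')+2=4+2=6
L[5]='v': occ=3, LF[5]=C('v')+3=4+3=7
L[6]='w': occ=0, LF[6]=C('w')+0=8+0=8
L[7]='u': occ=1, LF[7]=C('u')+1=1+1=2
L[8]='u': occ=2, LF[8]=C('u')+2=1+2=3

Answer: 4 0 1 5 6 7 8 2 3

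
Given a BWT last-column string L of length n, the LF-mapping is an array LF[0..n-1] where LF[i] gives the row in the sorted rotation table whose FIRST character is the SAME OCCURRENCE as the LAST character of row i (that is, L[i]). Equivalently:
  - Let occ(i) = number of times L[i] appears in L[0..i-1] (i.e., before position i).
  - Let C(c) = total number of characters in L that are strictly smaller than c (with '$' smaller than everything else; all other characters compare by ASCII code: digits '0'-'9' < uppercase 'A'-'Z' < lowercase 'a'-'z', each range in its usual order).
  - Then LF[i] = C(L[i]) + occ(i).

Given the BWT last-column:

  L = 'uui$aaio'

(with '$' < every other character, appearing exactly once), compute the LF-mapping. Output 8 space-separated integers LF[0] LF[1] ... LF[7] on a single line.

Answer: 6 7 3 0 1 2 4 5

Derivation:
Char counts: '$':1, 'a':2, 'i':2, 'o':1, 'u':2
C (first-col start): C('$')=0, C('a')=1, C('i')=3, C('o')=5, C('u')=6
L[0]='u': occ=0, LF[0]=C('u')+0=6+0=6
L[1]='u': occ=1, LF[1]=C('u')+1=6+1=7
L[2]='i': occ=0, LF[2]=C('i')+0=3+0=3
L[3]='$': occ=0, LF[3]=C('$')+0=0+0=0
L[4]='a': occ=0, LF[4]=C('a')+0=1+0=1
L[5]='a': occ=1, LF[5]=C('a')+1=1+1=2
L[6]='i': occ=1, LF[6]=C('i')+1=3+1=4
L[7]='o': occ=0, LF[7]=C('o')+0=5+0=5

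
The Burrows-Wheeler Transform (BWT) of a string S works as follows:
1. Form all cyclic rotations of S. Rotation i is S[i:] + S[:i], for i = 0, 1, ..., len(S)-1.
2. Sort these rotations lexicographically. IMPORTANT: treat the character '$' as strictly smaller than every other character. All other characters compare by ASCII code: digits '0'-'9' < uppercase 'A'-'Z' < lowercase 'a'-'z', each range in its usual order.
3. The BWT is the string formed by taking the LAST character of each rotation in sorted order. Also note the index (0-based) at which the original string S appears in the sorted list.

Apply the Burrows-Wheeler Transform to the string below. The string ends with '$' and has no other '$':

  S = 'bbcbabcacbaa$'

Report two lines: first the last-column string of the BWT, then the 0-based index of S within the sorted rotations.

Answer: aabbccc$abbab
7

Derivation:
All 13 rotations (rotation i = S[i:]+S[:i]):
  rot[0] = bbcbabcacbaa$
  rot[1] = bcbabcacbaa$b
  rot[2] = cbabcacbaa$bb
  rot[3] = babcacbaa$bbc
  rot[4] = abcacbaa$bbcb
  rot[5] = bcacbaa$bbcba
  rot[6] = cacbaa$bbcbab
  rot[7] = acbaa$bbcbabc
  rot[8] = cbaa$bbcbabca
  rot[9] = baa$bbcbabcac
  rot[10] = aa$bbcbabcacb
  rot[11] = a$bbcbabcacba
  rot[12] = $bbcbabcacbaa
Sorted (with $ < everything):
  sorted[0] = $bbcbabcacbaa  (last char: 'a')
  sorted[1] = a$bbcbabcacba  (last char: 'a')
  sorted[2] = aa$bbcbabcacb  (last char: 'b')
  sorted[3] = abcacbaa$bbcb  (last char: 'b')
  sorted[4] = acbaa$bbcbabc  (last char: 'c')
  sorted[5] = baa$bbcbabcac  (last char: 'c')
  sorted[6] = babcacbaa$bbc  (last char: 'c')
  sorted[7] = bbcbabcacbaa$  (last char: '$')
  sorted[8] = bcacbaa$bbcba  (last char: 'a')
  sorted[9] = bcbabcacbaa$b  (last char: 'b')
  sorted[10] = cacbaa$bbcbab  (last char: 'b')
  sorted[11] = cbaa$bbcbabca  (last char: 'a')
  sorted[12] = cbabcacbaa$bb  (last char: 'b')
Last column: aabbccc$abbab
Original string S is at sorted index 7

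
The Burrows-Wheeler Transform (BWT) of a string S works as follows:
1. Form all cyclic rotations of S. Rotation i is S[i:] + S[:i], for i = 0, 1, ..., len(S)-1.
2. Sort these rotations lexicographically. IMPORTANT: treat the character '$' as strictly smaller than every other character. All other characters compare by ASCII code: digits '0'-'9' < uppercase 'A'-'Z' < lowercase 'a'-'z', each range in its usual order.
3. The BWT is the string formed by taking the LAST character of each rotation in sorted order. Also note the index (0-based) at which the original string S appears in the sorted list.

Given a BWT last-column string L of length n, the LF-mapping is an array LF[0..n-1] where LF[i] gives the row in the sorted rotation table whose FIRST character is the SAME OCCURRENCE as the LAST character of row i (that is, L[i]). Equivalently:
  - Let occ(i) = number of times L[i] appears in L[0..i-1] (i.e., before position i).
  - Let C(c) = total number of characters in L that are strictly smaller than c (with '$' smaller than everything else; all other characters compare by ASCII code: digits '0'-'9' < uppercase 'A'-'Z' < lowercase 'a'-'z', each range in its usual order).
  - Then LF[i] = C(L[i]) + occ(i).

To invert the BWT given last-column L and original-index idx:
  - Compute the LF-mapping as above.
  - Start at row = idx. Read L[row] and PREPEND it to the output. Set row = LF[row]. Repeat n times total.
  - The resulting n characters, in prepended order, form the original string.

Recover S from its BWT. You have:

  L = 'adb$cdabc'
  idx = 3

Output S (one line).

LF mapping: 1 7 3 0 5 8 2 4 6
Walk LF starting at row 3, prepending L[row]:
  step 1: row=3, L[3]='$', prepend. Next row=LF[3]=0
  step 2: row=0, L[0]='a', prepend. Next row=LF[0]=1
  step 3: row=1, L[1]='d', prepend. Next row=LF[1]=7
  step 4: row=7, L[7]='b', prepend. Next row=LF[7]=4
  step 5: row=4, L[4]='c', prepend. Next row=LF[4]=5
  step 6: row=5, L[5]='d', prepend. Next row=LF[5]=8
  step 7: row=8, L[8]='c', prepend. Next row=LF[8]=6
  step 8: row=6, L[6]='a', prepend. Next row=LF[6]=2
  step 9: row=2, L[2]='b', prepend. Next row=LF[2]=3
Reversed output: bacdcbda$

Answer: bacdcbda$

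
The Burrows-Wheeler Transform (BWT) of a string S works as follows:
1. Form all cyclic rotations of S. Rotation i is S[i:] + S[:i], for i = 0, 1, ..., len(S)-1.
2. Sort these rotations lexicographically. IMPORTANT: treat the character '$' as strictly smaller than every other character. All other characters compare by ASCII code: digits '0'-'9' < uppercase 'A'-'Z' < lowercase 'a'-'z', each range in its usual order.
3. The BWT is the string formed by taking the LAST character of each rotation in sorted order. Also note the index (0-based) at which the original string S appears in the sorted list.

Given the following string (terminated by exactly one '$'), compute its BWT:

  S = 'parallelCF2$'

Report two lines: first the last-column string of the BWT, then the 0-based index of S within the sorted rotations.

All 12 rotations (rotation i = S[i:]+S[:i]):
  rot[0] = parallelCF2$
  rot[1] = arallelCF2$p
  rot[2] = rallelCF2$pa
  rot[3] = allelCF2$par
  rot[4] = llelCF2$para
  rot[5] = lelCF2$paral
  rot[6] = elCF2$parall
  rot[7] = lCF2$paralle
  rot[8] = CF2$parallel
  rot[9] = F2$parallelC
  rot[10] = 2$parallelCF
  rot[11] = $parallelCF2
Sorted (with $ < everything):
  sorted[0] = $parallelCF2  (last char: '2')
  sorted[1] = 2$parallelCF  (last char: 'F')
  sorted[2] = CF2$parallel  (last char: 'l')
  sorted[3] = F2$parallelC  (last char: 'C')
  sorted[4] = allelCF2$par  (last char: 'r')
  sorted[5] = arallelCF2$p  (last char: 'p')
  sorted[6] = elCF2$parall  (last char: 'l')
  sorted[7] = lCF2$paralle  (last char: 'e')
  sorted[8] = lelCF2$paral  (last char: 'l')
  sorted[9] = llelCF2$para  (last char: 'a')
  sorted[10] = parallelCF2$  (last char: '$')
  sorted[11] = rallelCF2$pa  (last char: 'a')
Last column: 2FlCrplela$a
Original string S is at sorted index 10

Answer: 2FlCrplela$a
10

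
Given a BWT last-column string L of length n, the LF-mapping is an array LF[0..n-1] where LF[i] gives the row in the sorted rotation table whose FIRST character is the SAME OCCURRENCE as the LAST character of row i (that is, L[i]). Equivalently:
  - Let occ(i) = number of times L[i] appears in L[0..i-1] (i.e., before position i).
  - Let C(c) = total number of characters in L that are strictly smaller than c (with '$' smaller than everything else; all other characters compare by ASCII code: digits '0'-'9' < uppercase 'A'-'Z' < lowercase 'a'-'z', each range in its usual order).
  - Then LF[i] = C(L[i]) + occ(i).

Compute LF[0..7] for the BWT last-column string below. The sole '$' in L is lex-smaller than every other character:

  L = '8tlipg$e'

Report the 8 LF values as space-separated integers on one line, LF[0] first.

Char counts: '$':1, '8':1, 'e':1, 'g':1, 'i':1, 'l':1, 'p':1, 't':1
C (first-col start): C('$')=0, C('8')=1, C('e')=2, C('g')=3, C('i')=4, C('l')=5, C('p')=6, C('t')=7
L[0]='8': occ=0, LF[0]=C('8')+0=1+0=1
L[1]='t': occ=0, LF[1]=C('t')+0=7+0=7
L[2]='l': occ=0, LF[2]=C('l')+0=5+0=5
L[3]='i': occ=0, LF[3]=C('i')+0=4+0=4
L[4]='p': occ=0, LF[4]=C('p')+0=6+0=6
L[5]='g': occ=0, LF[5]=C('g')+0=3+0=3
L[6]='$': occ=0, LF[6]=C('$')+0=0+0=0
L[7]='e': occ=0, LF[7]=C('e')+0=2+0=2

Answer: 1 7 5 4 6 3 0 2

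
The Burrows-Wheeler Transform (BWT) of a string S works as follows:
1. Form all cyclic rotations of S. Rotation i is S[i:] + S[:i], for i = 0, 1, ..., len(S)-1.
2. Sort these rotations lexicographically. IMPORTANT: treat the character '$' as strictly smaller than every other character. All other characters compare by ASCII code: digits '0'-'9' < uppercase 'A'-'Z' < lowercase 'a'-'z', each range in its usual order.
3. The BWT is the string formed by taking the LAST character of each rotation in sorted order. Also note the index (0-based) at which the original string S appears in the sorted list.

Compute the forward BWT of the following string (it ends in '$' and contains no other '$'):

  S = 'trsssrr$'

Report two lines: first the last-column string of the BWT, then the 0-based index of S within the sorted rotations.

All 8 rotations (rotation i = S[i:]+S[:i]):
  rot[0] = trsssrr$
  rot[1] = rsssrr$t
  rot[2] = sssrr$tr
  rot[3] = ssrr$trs
  rot[4] = srr$trss
  rot[5] = rr$trsss
  rot[6] = r$trsssr
  rot[7] = $trsssrr
Sorted (with $ < everything):
  sorted[0] = $trsssrr  (last char: 'r')
  sorted[1] = r$trsssr  (last char: 'r')
  sorted[2] = rr$trsss  (last char: 's')
  sorted[3] = rsssrr$t  (last char: 't')
  sorted[4] = srr$trss  (last char: 's')
  sorted[5] = ssrr$trs  (last char: 's')
  sorted[6] = sssrr$tr  (last char: 'r')
  sorted[7] = trsssrr$  (last char: '$')
Last column: rrstssr$
Original string S is at sorted index 7

Answer: rrstssr$
7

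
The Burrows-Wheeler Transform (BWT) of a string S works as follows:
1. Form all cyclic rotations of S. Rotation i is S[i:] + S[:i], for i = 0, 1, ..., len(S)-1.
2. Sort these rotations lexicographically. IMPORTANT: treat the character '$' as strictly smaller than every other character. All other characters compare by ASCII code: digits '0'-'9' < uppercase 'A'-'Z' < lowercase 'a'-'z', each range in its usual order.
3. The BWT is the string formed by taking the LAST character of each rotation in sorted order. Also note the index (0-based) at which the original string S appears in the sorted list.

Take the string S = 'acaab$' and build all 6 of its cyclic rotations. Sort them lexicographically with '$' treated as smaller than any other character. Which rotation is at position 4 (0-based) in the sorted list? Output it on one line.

All 6 rotations (rotation i = S[i:]+S[:i]):
  rot[0] = acaab$
  rot[1] = caab$a
  rot[2] = aab$ac
  rot[3] = ab$aca
  rot[4] = b$acaa
  rot[5] = $acaab
Sorted (with $ < everything):
  sorted[0] = $acaab
  sorted[1] = aab$ac
  sorted[2] = ab$aca
  sorted[3] = acaab$
  sorted[4] = b$acaa
  sorted[5] = caab$a
sorted[4] = b$acaa

Answer: b$acaa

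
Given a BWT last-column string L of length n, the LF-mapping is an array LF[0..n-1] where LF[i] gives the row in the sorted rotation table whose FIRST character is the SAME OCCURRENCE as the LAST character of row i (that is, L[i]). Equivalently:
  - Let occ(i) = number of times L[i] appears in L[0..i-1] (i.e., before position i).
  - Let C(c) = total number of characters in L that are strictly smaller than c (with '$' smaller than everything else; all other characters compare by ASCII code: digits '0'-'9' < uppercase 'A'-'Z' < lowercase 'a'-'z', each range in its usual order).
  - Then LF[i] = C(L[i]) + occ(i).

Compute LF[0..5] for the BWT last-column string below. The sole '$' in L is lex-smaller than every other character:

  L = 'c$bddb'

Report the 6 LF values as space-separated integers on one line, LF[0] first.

Answer: 3 0 1 4 5 2

Derivation:
Char counts: '$':1, 'b':2, 'c':1, 'd':2
C (first-col start): C('$')=0, C('b')=1, C('c')=3, C('d')=4
L[0]='c': occ=0, LF[0]=C('c')+0=3+0=3
L[1]='$': occ=0, LF[1]=C('$')+0=0+0=0
L[2]='b': occ=0, LF[2]=C('b')+0=1+0=1
L[3]='d': occ=0, LF[3]=C('d')+0=4+0=4
L[4]='d': occ=1, LF[4]=C('d')+1=4+1=5
L[5]='b': occ=1, LF[5]=C('b')+1=1+1=2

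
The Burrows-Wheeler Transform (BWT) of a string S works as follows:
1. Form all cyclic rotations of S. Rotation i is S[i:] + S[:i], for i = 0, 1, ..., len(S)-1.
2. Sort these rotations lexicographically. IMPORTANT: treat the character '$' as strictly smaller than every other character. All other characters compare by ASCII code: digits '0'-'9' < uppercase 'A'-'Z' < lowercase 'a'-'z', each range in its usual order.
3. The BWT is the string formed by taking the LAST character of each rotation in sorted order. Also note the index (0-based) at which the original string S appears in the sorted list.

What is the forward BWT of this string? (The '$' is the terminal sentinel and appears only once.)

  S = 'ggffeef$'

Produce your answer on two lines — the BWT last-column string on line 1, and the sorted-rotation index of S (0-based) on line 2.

All 8 rotations (rotation i = S[i:]+S[:i]):
  rot[0] = ggffeef$
  rot[1] = gffeef$g
  rot[2] = ffeef$gg
  rot[3] = feef$ggf
  rot[4] = eef$ggff
  rot[5] = ef$ggffe
  rot[6] = f$ggffee
  rot[7] = $ggffeef
Sorted (with $ < everything):
  sorted[0] = $ggffeef  (last char: 'f')
  sorted[1] = eef$ggff  (last char: 'f')
  sorted[2] = ef$ggffe  (last char: 'e')
  sorted[3] = f$ggffee  (last char: 'e')
  sorted[4] = feef$ggf  (last char: 'f')
  sorted[5] = ffeef$gg  (last char: 'g')
  sorted[6] = gffeef$g  (last char: 'g')
  sorted[7] = ggffeef$  (last char: '$')
Last column: ffeefgg$
Original string S is at sorted index 7

Answer: ffeefgg$
7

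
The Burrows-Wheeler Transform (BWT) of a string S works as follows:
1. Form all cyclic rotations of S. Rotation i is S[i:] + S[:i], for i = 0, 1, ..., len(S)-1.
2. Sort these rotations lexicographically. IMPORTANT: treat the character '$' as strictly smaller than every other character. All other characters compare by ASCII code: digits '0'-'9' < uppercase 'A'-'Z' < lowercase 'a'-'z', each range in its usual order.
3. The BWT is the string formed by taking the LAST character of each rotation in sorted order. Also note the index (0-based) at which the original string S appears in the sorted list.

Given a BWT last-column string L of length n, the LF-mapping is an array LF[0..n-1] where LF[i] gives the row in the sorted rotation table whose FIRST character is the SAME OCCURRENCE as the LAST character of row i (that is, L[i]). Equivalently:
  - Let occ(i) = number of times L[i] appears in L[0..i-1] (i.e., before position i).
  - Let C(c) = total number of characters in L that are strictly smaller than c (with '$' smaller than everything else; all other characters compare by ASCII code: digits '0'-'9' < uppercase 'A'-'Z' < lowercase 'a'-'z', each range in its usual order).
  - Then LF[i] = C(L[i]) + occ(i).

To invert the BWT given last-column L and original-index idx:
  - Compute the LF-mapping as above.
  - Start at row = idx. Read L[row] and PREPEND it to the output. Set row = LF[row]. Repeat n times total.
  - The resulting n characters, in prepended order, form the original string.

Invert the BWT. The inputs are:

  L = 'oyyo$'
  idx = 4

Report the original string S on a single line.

Answer: yoyo$

Derivation:
LF mapping: 1 3 4 2 0
Walk LF starting at row 4, prepending L[row]:
  step 1: row=4, L[4]='$', prepend. Next row=LF[4]=0
  step 2: row=0, L[0]='o', prepend. Next row=LF[0]=1
  step 3: row=1, L[1]='y', prepend. Next row=LF[1]=3
  step 4: row=3, L[3]='o', prepend. Next row=LF[3]=2
  step 5: row=2, L[2]='y', prepend. Next row=LF[2]=4
Reversed output: yoyo$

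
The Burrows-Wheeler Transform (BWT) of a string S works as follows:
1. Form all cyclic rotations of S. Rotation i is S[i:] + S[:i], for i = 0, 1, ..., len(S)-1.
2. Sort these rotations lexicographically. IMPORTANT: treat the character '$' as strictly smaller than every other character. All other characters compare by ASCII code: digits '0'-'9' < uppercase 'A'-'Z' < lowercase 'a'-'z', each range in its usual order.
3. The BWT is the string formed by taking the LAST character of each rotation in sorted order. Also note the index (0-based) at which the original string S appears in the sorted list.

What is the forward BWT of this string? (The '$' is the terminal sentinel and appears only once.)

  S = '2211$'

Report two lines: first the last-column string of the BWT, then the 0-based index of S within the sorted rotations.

All 5 rotations (rotation i = S[i:]+S[:i]):
  rot[0] = 2211$
  rot[1] = 211$2
  rot[2] = 11$22
  rot[3] = 1$221
  rot[4] = $2211
Sorted (with $ < everything):
  sorted[0] = $2211  (last char: '1')
  sorted[1] = 1$221  (last char: '1')
  sorted[2] = 11$22  (last char: '2')
  sorted[3] = 211$2  (last char: '2')
  sorted[4] = 2211$  (last char: '$')
Last column: 1122$
Original string S is at sorted index 4

Answer: 1122$
4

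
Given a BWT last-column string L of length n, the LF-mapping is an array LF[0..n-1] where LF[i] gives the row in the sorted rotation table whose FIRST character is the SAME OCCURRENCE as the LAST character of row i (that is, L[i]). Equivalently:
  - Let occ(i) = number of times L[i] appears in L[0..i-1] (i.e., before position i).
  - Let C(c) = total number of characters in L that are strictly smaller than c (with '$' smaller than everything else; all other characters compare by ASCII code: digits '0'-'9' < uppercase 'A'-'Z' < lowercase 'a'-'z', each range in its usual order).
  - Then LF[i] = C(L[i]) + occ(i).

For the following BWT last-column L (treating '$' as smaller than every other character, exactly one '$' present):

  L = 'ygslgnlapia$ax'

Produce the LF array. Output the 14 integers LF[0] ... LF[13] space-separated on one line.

Char counts: '$':1, 'a':3, 'g':2, 'i':1, 'l':2, 'n':1, 'p':1, 's':1, 'x':1, 'y':1
C (first-col start): C('$')=0, C('a')=1, C('g')=4, C('i')=6, C('l')=7, C('n')=9, C('p')=10, C('s')=11, C('x')=12, C('y')=13
L[0]='y': occ=0, LF[0]=C('y')+0=13+0=13
L[1]='g': occ=0, LF[1]=C('g')+0=4+0=4
L[2]='s': occ=0, LF[2]=C('s')+0=11+0=11
L[3]='l': occ=0, LF[3]=C('l')+0=7+0=7
L[4]='g': occ=1, LF[4]=C('g')+1=4+1=5
L[5]='n': occ=0, LF[5]=C('n')+0=9+0=9
L[6]='l': occ=1, LF[6]=C('l')+1=7+1=8
L[7]='a': occ=0, LF[7]=C('a')+0=1+0=1
L[8]='p': occ=0, LF[8]=C('p')+0=10+0=10
L[9]='i': occ=0, LF[9]=C('i')+0=6+0=6
L[10]='a': occ=1, LF[10]=C('a')+1=1+1=2
L[11]='$': occ=0, LF[11]=C('$')+0=0+0=0
L[12]='a': occ=2, LF[12]=C('a')+2=1+2=3
L[13]='x': occ=0, LF[13]=C('x')+0=12+0=12

Answer: 13 4 11 7 5 9 8 1 10 6 2 0 3 12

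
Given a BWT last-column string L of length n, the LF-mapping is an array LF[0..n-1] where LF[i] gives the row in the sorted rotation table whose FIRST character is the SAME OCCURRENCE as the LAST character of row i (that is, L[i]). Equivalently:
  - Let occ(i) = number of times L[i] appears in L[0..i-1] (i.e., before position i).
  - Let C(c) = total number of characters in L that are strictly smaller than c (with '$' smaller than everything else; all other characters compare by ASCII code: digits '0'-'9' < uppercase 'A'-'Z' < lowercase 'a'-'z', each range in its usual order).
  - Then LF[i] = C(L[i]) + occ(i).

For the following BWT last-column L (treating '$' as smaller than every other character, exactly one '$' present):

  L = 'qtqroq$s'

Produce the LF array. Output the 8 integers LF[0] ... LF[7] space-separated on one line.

Answer: 2 7 3 5 1 4 0 6

Derivation:
Char counts: '$':1, 'o':1, 'q':3, 'r':1, 's':1, 't':1
C (first-col start): C('$')=0, C('o')=1, C('q')=2, C('r')=5, C('s')=6, C('t')=7
L[0]='q': occ=0, LF[0]=C('q')+0=2+0=2
L[1]='t': occ=0, LF[1]=C('t')+0=7+0=7
L[2]='q': occ=1, LF[2]=C('q')+1=2+1=3
L[3]='r': occ=0, LF[3]=C('r')+0=5+0=5
L[4]='o': occ=0, LF[4]=C('o')+0=1+0=1
L[5]='q': occ=2, LF[5]=C('q')+2=2+2=4
L[6]='$': occ=0, LF[6]=C('$')+0=0+0=0
L[7]='s': occ=0, LF[7]=C('s')+0=6+0=6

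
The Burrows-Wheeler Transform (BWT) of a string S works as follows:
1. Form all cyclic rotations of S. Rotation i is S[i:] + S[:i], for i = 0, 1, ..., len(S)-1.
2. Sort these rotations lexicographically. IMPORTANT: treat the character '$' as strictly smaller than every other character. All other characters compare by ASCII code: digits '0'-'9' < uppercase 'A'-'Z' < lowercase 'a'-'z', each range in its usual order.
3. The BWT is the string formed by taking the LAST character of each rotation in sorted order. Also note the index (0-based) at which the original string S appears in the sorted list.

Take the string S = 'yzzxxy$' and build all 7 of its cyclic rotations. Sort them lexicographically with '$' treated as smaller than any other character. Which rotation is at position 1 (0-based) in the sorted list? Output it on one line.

All 7 rotations (rotation i = S[i:]+S[:i]):
  rot[0] = yzzxxy$
  rot[1] = zzxxy$y
  rot[2] = zxxy$yz
  rot[3] = xxy$yzz
  rot[4] = xy$yzzx
  rot[5] = y$yzzxx
  rot[6] = $yzzxxy
Sorted (with $ < everything):
  sorted[0] = $yzzxxy
  sorted[1] = xxy$yzz
  sorted[2] = xy$yzzx
  sorted[3] = y$yzzxx
  sorted[4] = yzzxxy$
  sorted[5] = zxxy$yz
  sorted[6] = zzxxy$y
sorted[1] = xxy$yzz

Answer: xxy$yzz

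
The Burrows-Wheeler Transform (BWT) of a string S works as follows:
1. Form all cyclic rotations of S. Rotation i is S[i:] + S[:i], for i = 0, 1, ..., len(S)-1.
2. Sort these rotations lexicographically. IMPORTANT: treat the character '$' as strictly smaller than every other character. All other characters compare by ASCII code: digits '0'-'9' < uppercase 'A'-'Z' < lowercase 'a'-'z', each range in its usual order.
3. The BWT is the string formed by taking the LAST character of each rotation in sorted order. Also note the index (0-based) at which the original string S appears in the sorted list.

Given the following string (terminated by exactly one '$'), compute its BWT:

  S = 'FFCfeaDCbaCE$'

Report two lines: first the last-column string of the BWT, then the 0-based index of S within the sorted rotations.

All 13 rotations (rotation i = S[i:]+S[:i]):
  rot[0] = FFCfeaDCbaCE$
  rot[1] = FCfeaDCbaCE$F
  rot[2] = CfeaDCbaCE$FF
  rot[3] = feaDCbaCE$FFC
  rot[4] = eaDCbaCE$FFCf
  rot[5] = aDCbaCE$FFCfe
  rot[6] = DCbaCE$FFCfea
  rot[7] = CbaCE$FFCfeaD
  rot[8] = baCE$FFCfeaDC
  rot[9] = aCE$FFCfeaDCb
  rot[10] = CE$FFCfeaDCba
  rot[11] = E$FFCfeaDCbaC
  rot[12] = $FFCfeaDCbaCE
Sorted (with $ < everything):
  sorted[0] = $FFCfeaDCbaCE  (last char: 'E')
  sorted[1] = CE$FFCfeaDCba  (last char: 'a')
  sorted[2] = CbaCE$FFCfeaD  (last char: 'D')
  sorted[3] = CfeaDCbaCE$FF  (last char: 'F')
  sorted[4] = DCbaCE$FFCfea  (last char: 'a')
  sorted[5] = E$FFCfeaDCbaC  (last char: 'C')
  sorted[6] = FCfeaDCbaCE$F  (last char: 'F')
  sorted[7] = FFCfeaDCbaCE$  (last char: '$')
  sorted[8] = aCE$FFCfeaDCb  (last char: 'b')
  sorted[9] = aDCbaCE$FFCfe  (last char: 'e')
  sorted[10] = baCE$FFCfeaDC  (last char: 'C')
  sorted[11] = eaDCbaCE$FFCf  (last char: 'f')
  sorted[12] = feaDCbaCE$FFC  (last char: 'C')
Last column: EaDFaCF$beCfC
Original string S is at sorted index 7

Answer: EaDFaCF$beCfC
7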